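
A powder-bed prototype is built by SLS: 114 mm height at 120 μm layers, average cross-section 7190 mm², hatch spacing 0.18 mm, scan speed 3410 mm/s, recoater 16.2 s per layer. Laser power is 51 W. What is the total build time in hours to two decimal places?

7.37 hours

Layers = ⌈114/0.12⌉ = 950.
Hatch length per layer = 7190 / 0.18 = 39944.4 mm.
Laser time per layer: 39944.4 / 3410 → 11.7139 s.
Per-layer time = 11.7139 + 16.2, so 27.9139 s.
Total: 950 × 27.9139 s = 26518.205 s → 7.37 hours.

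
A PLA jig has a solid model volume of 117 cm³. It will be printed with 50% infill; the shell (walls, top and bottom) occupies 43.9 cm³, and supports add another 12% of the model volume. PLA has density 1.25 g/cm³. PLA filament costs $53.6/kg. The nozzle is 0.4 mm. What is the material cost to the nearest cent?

Interior volume = 117 − 43.9 = 73.1 cm³.
Infill deposited = 0.50 × 73.1, so 36.55 cm³.
Support = 0.12 × 117 = 14.04 cm³.
Total extruded = 43.9 + 36.55 + 14.04, so 94.49 cm³.
Mass = 94.49 × 1.25 = 118.1125 g.
At $53.6/kg: 118.1125/1000 × 53.6 = $6.33.

$6.33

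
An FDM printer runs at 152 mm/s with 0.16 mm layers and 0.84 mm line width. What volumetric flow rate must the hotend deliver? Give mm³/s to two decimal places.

20.43

Extrusion cross-section = 0.16 × 0.84 = 0.1344 mm².
Volumetric flow = 152 × 0.1344 = 20.43 mm³/s.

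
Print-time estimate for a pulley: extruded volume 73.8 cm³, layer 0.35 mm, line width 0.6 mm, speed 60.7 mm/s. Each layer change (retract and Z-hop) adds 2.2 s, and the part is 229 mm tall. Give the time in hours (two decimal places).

Extrusion cross-section: 0.35 × 0.6 → 0.21 mm².
Toolpath length = 73.8 cm³ / 0.21 mm² = 73800 / 0.21 = 351428.6 mm.
Time extruding = 351428.6 / 60.7 = 5789.6 s.
Number of layers: 229 / 0.35 → 655 (rounded up).
Layer-change overhead = 655 × 2.2, so 1441 s.
Total = 5789.6 + 1441 = 7230.6 s = 2.01 hours.

2.01 hours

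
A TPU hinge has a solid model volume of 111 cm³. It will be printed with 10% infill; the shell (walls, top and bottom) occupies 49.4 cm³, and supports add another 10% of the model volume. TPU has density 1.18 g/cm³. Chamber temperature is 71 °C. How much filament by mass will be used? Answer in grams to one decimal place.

Infill region = 111 − 49.4 = 61.6 cm³.
Deposited infill: 0.10 × 61.6 → 6.16 cm³.
Support = 0.10 × 111 = 11.1 cm³.
Total extruded: 49.4 + 6.16 + 11.1 → 66.66 cm³.
Mass = 66.66 × 1.18 = 78.6588 g.

78.7 g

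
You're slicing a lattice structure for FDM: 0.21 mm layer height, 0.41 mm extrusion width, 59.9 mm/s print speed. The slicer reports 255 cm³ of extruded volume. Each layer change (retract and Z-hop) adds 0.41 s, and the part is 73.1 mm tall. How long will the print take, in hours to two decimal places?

13.77 hours

Bead cross-section: 0.21 × 0.41 → 0.0861 mm².
Path length: 255000 mm³ / 0.0861 mm² → 2961672.5 mm.
Time extruding = 2961672.5 / 59.9, so 49443.6 s.
Layers = ⌈73.1/0.21⌉ = 349.
Non-print overhead = 349 × 0.41, so 143.09 s.
Altogether 49443.6 + 143.09 = 49586.69 s, i.e. 13.77 hours.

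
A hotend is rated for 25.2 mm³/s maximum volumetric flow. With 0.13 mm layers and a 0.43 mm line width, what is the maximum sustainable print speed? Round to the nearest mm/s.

451 mm/s

Extrusion cross-section: 0.13 × 0.43 → 0.0559 mm².
v_max = Q/A = 25.2/0.0559 = 450.81 mm/s → 451 mm/s.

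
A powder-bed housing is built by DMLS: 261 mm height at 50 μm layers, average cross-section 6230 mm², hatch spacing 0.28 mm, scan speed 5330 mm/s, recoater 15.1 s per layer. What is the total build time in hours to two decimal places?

27.95 hours

Layer count = ceil(261 / 0.05) = 5220.
Hatch length per layer: 6230 / 0.28 → 22250 mm.
Scan time per layer = 22250 / 5330 = 4.1745 s.
Time per layer = 4.1745 + 15.1, so 19.2745 s.
5220 layers × 19.2745 s/layer = 100612.89 s, i.e. 27.95 hours.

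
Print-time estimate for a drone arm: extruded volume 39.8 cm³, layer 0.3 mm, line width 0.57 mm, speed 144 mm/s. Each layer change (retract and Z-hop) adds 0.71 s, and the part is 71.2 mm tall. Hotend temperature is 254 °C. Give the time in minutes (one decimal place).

Bead cross-section: 0.3 × 0.57 → 0.171 mm².
Total extruded path = 39800/0.171 = 232748.5 mm.
Time extruding = 232748.5 / 144, so 1616.3 s.
Layers = ⌈71.2/0.3⌉ = 238.
Z-hop total: 238 × 0.71 → 168.98 s.
Altogether 1616.3 + 168.98 = 1785.28 s, i.e. 29.8 minutes.

29.8 minutes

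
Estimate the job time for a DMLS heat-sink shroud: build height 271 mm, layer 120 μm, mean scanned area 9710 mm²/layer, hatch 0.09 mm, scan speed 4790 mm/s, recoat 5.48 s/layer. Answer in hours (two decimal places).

17.57 hours

Number of layers: 271 / 0.12 → 2259 (rounded up).
Scan path per layer = 9710 / 0.09 = 107888.9 mm.
Laser time per layer = 107888.9 / 4790 = 22.5238 s.
Layer cycle = 22.5238 + 5.48 = 28.0038 s.
Total: 2259 × 28.0038 s = 63260.5842 s → 17.57 hours.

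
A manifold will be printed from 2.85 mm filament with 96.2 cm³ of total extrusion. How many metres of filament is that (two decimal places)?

15.08 m

A = π r² = π × 1.425² = 6.3794 mm².
Length = 96.2 cm³ / 6.3794 mm² = 96200 / 6.3794 = 15079.79 mm = 15.08 m.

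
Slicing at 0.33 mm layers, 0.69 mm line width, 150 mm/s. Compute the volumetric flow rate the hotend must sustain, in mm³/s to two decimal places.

A: 0.33 × 0.69 → 0.2277 mm².
Q = v·A = 150 × 0.2277 = 34.16 mm³/s.

34.16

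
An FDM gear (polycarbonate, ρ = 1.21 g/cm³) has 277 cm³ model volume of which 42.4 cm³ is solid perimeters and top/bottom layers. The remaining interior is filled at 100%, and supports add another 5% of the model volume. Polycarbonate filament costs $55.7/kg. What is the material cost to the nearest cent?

Interior volume: 277 − 42.4 → 234.6 cm³.
Infill volume = 1.00 × 234.6, so 234.6 cm³.
Support = 0.05 × 277, so 13.85 cm³.
Total printed volume = 42.4 + 234.6 + 13.85, so 290.85 cm³.
Mass = 290.85 × 1.21 = 351.9285 g.
At $55.7/kg: 351.9285/1000 × 55.7 = $19.60.

$19.60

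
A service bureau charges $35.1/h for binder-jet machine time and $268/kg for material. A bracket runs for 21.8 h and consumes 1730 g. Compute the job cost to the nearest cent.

Machine cost: 35.1 × 21.8 → $765.18.
Feedstock cost = 268 × 1730/1000, so $463.64.
Job cost: 765.18 + 463.64 = $1228.82.

$1228.82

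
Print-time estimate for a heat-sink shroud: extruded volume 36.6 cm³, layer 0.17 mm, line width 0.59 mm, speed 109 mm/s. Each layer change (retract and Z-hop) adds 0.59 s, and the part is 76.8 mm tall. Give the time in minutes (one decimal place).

Bead cross-section = 0.17 × 0.59 = 0.1003 mm².
Toolpath length = 36.6 cm³ / 0.1003 mm² = 36600 / 0.1003 = 364905.3 mm.
Print-move time: 364905.3 / 109 → 3347.8 s.
Layer count = ceil(76.8 / 0.17) = 452.
Non-print overhead = 452 × 0.59, so 266.68 s.
Total = 3347.8 + 266.68 = 3614.48 s = 60.2 minutes.

60.2 minutes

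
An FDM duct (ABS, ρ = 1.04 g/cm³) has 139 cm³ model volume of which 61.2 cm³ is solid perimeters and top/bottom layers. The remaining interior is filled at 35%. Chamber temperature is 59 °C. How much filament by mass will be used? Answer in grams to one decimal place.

Infill region = 139 − 61.2, so 77.8 cm³.
Infill deposited: 0.35 × 77.8 → 27.23 cm³.
Deposited volume: 61.2 + 27.23 → 88.43 cm³.
Mass = 88.43 × 1.04 = 91.9672 g.

92.0 g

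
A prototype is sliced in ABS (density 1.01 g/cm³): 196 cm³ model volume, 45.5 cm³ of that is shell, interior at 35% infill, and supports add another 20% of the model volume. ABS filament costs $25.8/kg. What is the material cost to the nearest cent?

Volume inside the shell = 196 − 45.5 = 150.5 cm³.
Infill volume: 0.35 × 150.5 → 52.675 cm³.
Support: 0.20 × 196 → 39.2 cm³.
Total printed volume = 45.5 + 52.675 + 39.2 = 137.375 cm³.
Mass = 137.375 × 1.01 = 138.74875 g.
Cost = 138.74875 g / 1000 × $25.8/kg = $3.58.

$3.58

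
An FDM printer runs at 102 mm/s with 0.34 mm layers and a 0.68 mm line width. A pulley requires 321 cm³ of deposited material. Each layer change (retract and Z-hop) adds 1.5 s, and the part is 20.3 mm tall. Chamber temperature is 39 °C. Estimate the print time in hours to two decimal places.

Line area: 0.34 × 0.68 → 0.2312 mm².
Total extruded path = 321000/0.2312 = 1388408.3 mm.
Extrusion time = 1388408.3 / 102, so 13611.8 s.
Layer count = ceil(20.3 / 0.34) = 60.
Z-hop total: 60 × 1.5 → 90 s.
Total = 13611.8 + 90 = 13701.8 s = 3.81 hours.

3.81 hours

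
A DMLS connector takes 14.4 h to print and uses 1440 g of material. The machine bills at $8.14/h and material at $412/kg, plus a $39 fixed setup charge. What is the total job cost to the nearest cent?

Time charge = 8.14 × 14.4, so $117.216.
Material cost = 412 × 1440/1000 = $593.28.
Total = 117.216 + 593.28 + 39 = 749.496 ≈ $749.50.

$749.50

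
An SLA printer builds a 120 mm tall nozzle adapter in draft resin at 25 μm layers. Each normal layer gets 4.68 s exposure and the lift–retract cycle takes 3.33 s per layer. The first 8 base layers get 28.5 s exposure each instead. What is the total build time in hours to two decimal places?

Layers = ⌈120/0.025⌉ = 4800.
Base layers = 8 × (28.5 + 3.33), so 254.64 s.
Regular layers = 4792 × (4.68 + 3.33) = 38383.92 s.
Total = 254.64 + 38383.92 = 38638.56 s = 10.73 hours.

10.73 hours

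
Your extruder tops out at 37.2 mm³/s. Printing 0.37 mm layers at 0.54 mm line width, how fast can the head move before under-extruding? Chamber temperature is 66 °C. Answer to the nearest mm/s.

186 mm/s

Bead cross-section: 0.37 × 0.54 → 0.1998 mm².
v_max = Q/A = 37.2/0.1998 = 186.19 mm/s → 186 mm/s.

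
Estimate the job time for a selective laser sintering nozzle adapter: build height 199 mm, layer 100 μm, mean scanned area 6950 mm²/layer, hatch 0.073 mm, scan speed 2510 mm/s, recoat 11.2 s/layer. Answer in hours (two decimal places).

27.16 hours

Number of layers: 199 / 0.1 → 1990 (rounded up).
Per-layer scan distance = 6950 / 0.073, so 95205.5 mm.
Per-layer scan time: 95205.5 / 2510 → 37.9305 s.
Time per layer = 37.9305 + 11.2, so 49.1305 s.
Total: 1990 × 49.1305 s = 97769.695 s → 27.16 hours.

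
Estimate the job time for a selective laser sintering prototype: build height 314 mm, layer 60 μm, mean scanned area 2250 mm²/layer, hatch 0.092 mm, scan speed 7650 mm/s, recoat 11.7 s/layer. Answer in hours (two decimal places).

Layers = ⌈314/0.06⌉ = 5234.
Per-layer scan distance = 2250 / 0.092, so 24456.5 mm.
Laser time per layer = 24456.5 / 7650 = 3.1969 s.
Per-layer time: 3.1969 + 11.7 → 14.8969 s.
Total: 5234 × 14.8969 s = 77970.3746 s → 21.66 hours.

21.66 hours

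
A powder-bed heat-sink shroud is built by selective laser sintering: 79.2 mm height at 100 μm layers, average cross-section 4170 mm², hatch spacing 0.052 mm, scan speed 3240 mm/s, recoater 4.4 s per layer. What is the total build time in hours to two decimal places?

6.41 hours

Layers = ⌈79.2/0.1⌉ = 792.
Scan path per layer = 4170 / 0.052 = 80192.3 mm.
Scan time per layer = 80192.3 / 3240, so 24.7507 s.
Layer cycle = 24.7507 + 4.4, so 29.1507 s.
792 layers × 29.1507 s/layer = 23087.3544 s, i.e. 6.41 hours.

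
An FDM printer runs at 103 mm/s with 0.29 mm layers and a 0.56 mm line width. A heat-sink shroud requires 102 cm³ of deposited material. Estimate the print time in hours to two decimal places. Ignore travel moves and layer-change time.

Bead cross-section: 0.29 × 0.56 → 0.1624 mm².
Path length: 102000 mm³ / 0.1624 mm² → 628078.8 mm.
Time extruding: 628078.8 / 103 → 6097.9 s.
Converting: 6097.9 s = 1.69 hours.

1.69 hours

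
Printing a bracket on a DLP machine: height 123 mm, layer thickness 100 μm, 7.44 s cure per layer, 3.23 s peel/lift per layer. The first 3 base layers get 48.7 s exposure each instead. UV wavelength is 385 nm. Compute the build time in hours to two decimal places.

3.68 hours

Layer count = ceil(123 / 0.1) = 1230.
Base layers = 3 × (48.7 + 3.23), so 155.79 s.
Normal layers = 1227 × (7.44 + 3.23) = 13092.09 s.
Total = 155.79 + 13092.09 = 13247.88 s = 3.68 hours.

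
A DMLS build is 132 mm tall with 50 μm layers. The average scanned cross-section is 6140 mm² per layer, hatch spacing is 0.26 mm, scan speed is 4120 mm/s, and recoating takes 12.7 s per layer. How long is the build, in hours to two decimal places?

Layers = ⌈132/0.05⌉ = 2640.
Per-layer scan distance = 6140 / 0.26, so 23615.4 mm.
Per-layer scan time = 23615.4 / 4120, so 5.7319 s.
Per-layer time: 5.7319 + 12.7 → 18.4319 s.
2640 layers × 18.4319 s/layer = 48660.216 s, i.e. 13.52 hours.

13.52 hours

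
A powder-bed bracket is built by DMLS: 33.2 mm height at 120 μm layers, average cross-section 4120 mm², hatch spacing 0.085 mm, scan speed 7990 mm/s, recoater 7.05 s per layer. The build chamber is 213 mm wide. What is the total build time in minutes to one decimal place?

60.6 minutes

Layers = ⌈33.2/0.12⌉ = 277.
Scan path per layer: 4120 / 0.085 → 48470.6 mm.
Per-layer scan time = 48470.6 / 7990 = 6.0664 s.
Time per layer = 6.0664 + 7.05, so 13.1164 s.
Total: 277 × 13.1164 s = 3633.2428 s → 60.6 minutes.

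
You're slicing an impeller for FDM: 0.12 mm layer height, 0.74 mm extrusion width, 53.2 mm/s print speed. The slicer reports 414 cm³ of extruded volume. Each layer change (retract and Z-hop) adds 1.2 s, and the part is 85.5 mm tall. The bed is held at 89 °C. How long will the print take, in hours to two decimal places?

24.58 hours

Line area = 0.12 × 0.74, so 0.0888 mm².
Toolpath length = 414 cm³ / 0.0888 mm² = 414000 / 0.0888 = 4662162.2 mm.
Time extruding = 4662162.2 / 53.2, so 87634.6 s.
Layer count = ceil(85.5 / 0.12) = 713.
Layer-change overhead = 713 × 1.2 = 855.6 s.
Altogether 87634.6 + 855.6 = 88490.2 s, i.e. 24.58 hours.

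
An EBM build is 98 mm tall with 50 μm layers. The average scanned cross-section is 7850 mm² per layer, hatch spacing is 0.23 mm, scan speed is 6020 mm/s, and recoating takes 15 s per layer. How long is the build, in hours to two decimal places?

11.25 hours

Number of layers: 98 / 0.05 → 1960 (rounded up).
Hatch length per layer = 7850 / 0.23, so 34130.4 mm.
Per-layer scan time = 34130.4 / 6020, so 5.6695 s.
Per-layer time: 5.6695 + 15 → 20.6695 s.
Build time = 1960 × 20.6695 = 40512.22 s = 11.25 hours.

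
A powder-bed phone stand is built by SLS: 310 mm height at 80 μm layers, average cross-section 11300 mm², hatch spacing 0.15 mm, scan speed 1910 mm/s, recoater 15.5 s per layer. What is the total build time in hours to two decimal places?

59.14 hours

Layer count = ceil(310 / 0.08) = 3875.
Hatch length per layer = 11300 / 0.15, so 75333.3 mm.
Laser time per layer = 75333.3 / 1910 = 39.4415 s.
Layer cycle: 39.4415 + 15.5 → 54.9415 s.
Total: 3875 × 54.9415 s = 212898.3125 s → 59.14 hours.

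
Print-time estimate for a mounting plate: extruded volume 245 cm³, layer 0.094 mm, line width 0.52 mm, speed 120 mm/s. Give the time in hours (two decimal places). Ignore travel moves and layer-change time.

11.60 hours

Extrusion cross-section = 0.094 × 0.52 = 0.04888 mm².
Total extruded path = 245000/0.04888 = 5012275 mm.
Print-move time: 5012275 / 120 → 41769 s.
In the requested units: 41769 s = 11.60 hours.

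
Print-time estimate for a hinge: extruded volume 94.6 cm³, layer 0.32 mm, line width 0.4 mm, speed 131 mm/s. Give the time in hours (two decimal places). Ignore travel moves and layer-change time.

1.57 hours

Line area: 0.32 × 0.4 → 0.128 mm².
Path length: 94600 mm³ / 0.128 mm² → 739062.5 mm.
Extrusion time = 739062.5 / 131, so 5641.7 s.
In the requested units: 5641.7 s = 1.57 hours.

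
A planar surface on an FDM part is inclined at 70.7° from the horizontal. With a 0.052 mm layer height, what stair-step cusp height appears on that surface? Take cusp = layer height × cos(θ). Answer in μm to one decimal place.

17.2 μm

cos(70.7°) = 0.3305, so cusp = 0.052 × 0.3305 = 0.017186 mm → 17.2 μm.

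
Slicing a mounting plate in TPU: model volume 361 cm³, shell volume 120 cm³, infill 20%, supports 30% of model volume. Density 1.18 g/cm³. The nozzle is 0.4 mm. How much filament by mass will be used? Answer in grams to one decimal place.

Infill region = 361 − 120 = 241 cm³.
Infill volume = 0.20 × 241 = 48.2 cm³.
Support = 0.30 × 361, so 108.3 cm³.
Total printed volume = 120 + 48.2 + 108.3 = 276.5 cm³.
Mass = 276.5 × 1.18 = 326.27 g.

326.3 g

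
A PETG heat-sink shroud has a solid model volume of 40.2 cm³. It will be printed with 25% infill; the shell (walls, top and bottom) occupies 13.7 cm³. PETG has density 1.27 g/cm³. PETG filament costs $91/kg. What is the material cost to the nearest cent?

$2.35

Volume inside the shell = 40.2 − 13.7, so 26.5 cm³.
Deposited infill: 0.25 × 26.5 → 6.625 cm³.
Total extruded: 13.7 + 6.625 → 20.325 cm³.
Mass = 20.325 × 1.27 = 25.81275 g.
At $91/kg: 25.81275/1000 × 91 = $2.35.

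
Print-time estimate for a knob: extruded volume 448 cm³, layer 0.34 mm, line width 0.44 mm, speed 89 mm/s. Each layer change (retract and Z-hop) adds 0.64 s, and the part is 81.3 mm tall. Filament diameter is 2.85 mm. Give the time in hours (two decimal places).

Bead cross-section = 0.34 × 0.44, so 0.1496 mm².
Total extruded path = 448000/0.1496 = 2994652.4 mm.
Time extruding: 2994652.4 / 89 → 33647.8 s.
Layers = ⌈81.3/0.34⌉ = 240.
Layer-change overhead: 240 × 0.64 → 153.6 s.
Altogether 33647.8 + 153.6 = 33801.4 s, i.e. 9.39 hours.

9.39 hours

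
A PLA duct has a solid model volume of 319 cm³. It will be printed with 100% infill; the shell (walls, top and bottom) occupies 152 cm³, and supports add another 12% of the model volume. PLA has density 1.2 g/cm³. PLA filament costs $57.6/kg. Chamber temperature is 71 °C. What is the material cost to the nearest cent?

$24.70

Volume inside the shell: 319 − 152 → 167 cm³.
Deposited infill: 1.00 × 167 → 167 cm³.
Support: 0.12 × 319 → 38.28 cm³.
Total extruded: 152 + 167 + 38.28 → 357.28 cm³.
Mass: 357.28 × 1.2 → 428.736 g.
Cost = 428.736 g / 1000 × $57.6/kg = $24.70.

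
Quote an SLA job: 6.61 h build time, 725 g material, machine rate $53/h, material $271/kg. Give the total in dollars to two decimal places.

$546.81

Time charge = 53 × 6.61, so $350.33.
Material charge = 271 × 725/1000 = $196.475.
Total = 350.33 + 196.475 = 546.805 ≈ $546.81.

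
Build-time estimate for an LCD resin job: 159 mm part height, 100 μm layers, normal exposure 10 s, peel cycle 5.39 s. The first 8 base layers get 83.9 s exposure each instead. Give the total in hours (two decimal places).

Layer count = ceil(159 / 0.1) = 1590.
Base layers = 8 × (83.9 + 5.39) = 714.32 s.
Remaining layers = 1582 × (10 + 5.39), so 24346.98 s.
Total = 714.32 + 24346.98 = 25061.3 s = 6.96 hours.

6.96 hours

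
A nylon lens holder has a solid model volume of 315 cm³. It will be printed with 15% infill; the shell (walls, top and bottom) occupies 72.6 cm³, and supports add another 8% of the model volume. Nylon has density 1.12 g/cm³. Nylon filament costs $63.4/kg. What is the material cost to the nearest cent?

Interior volume = 315 − 72.6 = 242.4 cm³.
Infill volume = 0.15 × 242.4, so 36.36 cm³.
Support: 0.08 × 315 → 25.2 cm³.
Deposited volume = 72.6 + 36.36 + 25.2 = 134.16 cm³.
Mass = 134.16 × 1.12 = 150.2592 g.
At $63.4/kg: 150.2592/1000 × 63.4 = $9.53.

$9.53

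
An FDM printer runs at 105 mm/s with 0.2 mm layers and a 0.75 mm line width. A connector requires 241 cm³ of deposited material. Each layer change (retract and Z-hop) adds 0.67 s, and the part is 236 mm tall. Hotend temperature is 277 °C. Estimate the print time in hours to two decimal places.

Extrusion cross-section = 0.2 × 0.75 = 0.15 mm².
Path length: 241000 mm³ / 0.15 mm² → 1606666.7 mm.
Time extruding = 1606666.7 / 105, so 15301.6 s.
Number of layers: 236 / 0.2 → 1180 (rounded up).
Non-print overhead: 1180 × 0.67 → 790.6 s.
Altogether 15301.6 + 790.6 = 16092.2 s, i.e. 4.47 hours.

4.47 hours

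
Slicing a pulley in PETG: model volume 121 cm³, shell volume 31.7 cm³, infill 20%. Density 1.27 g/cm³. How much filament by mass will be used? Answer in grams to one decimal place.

62.9 g

Volume inside the shell = 121 − 31.7, so 89.3 cm³.
Infill deposited = 0.20 × 89.3 = 17.86 cm³.
Total printed volume = 31.7 + 17.86 = 49.56 cm³.
Mass = 49.56 × 1.27, so 62.9412 g.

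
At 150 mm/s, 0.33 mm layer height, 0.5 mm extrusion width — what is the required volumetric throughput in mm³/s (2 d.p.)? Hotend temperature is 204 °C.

Bead cross-section: 0.33 × 0.5 → 0.165 mm².
Q = v·A = 150 × 0.165 = 24.75 mm³/s.

24.75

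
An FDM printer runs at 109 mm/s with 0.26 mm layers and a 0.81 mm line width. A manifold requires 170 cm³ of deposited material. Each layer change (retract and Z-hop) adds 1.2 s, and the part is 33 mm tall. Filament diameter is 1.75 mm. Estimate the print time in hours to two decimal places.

2.10 hours

Line area = 0.26 × 0.81, so 0.2106 mm².
Toolpath length = 170 cm³ / 0.2106 mm² = 170000 / 0.2106 = 807217.5 mm.
Time extruding: 807217.5 / 109 → 7405.7 s.
Number of layers: 33 / 0.26 → 127 (rounded up).
Non-print overhead = 127 × 1.2 = 152.4 s.
Altogether 7405.7 + 152.4 = 7558.1 s, i.e. 2.10 hours.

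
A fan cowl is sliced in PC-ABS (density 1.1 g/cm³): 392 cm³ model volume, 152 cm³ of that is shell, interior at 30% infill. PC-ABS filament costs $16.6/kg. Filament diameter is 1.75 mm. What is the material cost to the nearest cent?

$4.09

Interior volume: 392 − 152 → 240 cm³.
Infill volume = 0.30 × 240 = 72 cm³.
Deposited volume = 152 + 72 = 224 cm³.
Mass = 224 × 1.1 = 246.4 g.
At $16.6/kg: 246.4/1000 × 16.6 = $4.09.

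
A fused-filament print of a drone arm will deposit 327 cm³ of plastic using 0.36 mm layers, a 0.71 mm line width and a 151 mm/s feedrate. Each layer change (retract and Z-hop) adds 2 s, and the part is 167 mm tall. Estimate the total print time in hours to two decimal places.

2.61 hours

Extrusion cross-section = 0.36 × 0.71 = 0.2556 mm².
Path length: 327000 mm³ / 0.2556 mm² → 1279342.7 mm.
Extrusion time: 1279342.7 / 151 → 8472.5 s.
Layers = ⌈167/0.36⌉ = 464.
Z-hop total = 464 × 2, so 928 s.
Total = 8472.5 + 928 = 9400.5 s = 2.61 hours.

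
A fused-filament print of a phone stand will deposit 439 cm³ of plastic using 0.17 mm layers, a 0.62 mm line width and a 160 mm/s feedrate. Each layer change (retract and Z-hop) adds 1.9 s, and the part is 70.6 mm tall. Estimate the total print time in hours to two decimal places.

Line area: 0.17 × 0.62 → 0.1054 mm².
Toolpath length = 439 cm³ / 0.1054 mm² = 439000 / 0.1054 = 4165085.4 mm.
Print-move time = 4165085.4 / 160, so 26031.8 s.
Layers = ⌈70.6/0.17⌉ = 416.
Non-print overhead: 416 × 1.9 → 790.4 s.
Altogether 26031.8 + 790.4 = 26822.2 s, i.e. 7.45 hours.

7.45 hours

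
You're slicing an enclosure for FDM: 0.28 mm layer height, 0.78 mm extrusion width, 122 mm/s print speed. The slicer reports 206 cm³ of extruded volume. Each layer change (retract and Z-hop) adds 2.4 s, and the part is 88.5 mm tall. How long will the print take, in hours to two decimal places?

Extrusion cross-section = 0.28 × 0.78, so 0.2184 mm².
Total extruded path = 206000/0.2184 = 943223.4 mm.
Extrusion time: 943223.4 / 122 → 7731.3 s.
Layer count = ceil(88.5 / 0.28) = 317.
Non-print overhead: 317 × 2.4 → 760.8 s.
Total = 7731.3 + 760.8 = 8492.1 s = 2.36 hours.

2.36 hours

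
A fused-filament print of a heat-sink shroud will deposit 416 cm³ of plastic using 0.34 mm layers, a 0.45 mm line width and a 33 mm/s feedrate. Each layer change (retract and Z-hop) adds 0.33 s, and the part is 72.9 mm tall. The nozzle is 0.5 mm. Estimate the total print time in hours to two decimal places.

Bead cross-section = 0.34 × 0.45, so 0.153 mm².
Toolpath length = 416 cm³ / 0.153 mm² = 416000 / 0.153 = 2718954.2 mm.
Time extruding = 2718954.2 / 33 = 82392.6 s.
Number of layers: 72.9 / 0.34 → 215 (rounded up).
Non-print overhead: 215 × 0.33 → 70.95 s.
Altogether 82392.6 + 70.95 = 82463.55 s, i.e. 22.91 hours.

22.91 hours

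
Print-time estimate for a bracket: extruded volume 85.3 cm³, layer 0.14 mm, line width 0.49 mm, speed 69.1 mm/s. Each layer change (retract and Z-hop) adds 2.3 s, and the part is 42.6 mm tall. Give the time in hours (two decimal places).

5.19 hours

Extrusion cross-section = 0.14 × 0.49, so 0.0686 mm².
Path length: 85300 mm³ / 0.0686 mm² → 1243440.2 mm.
Time extruding: 1243440.2 / 69.1 → 17994.8 s.
Layer count = ceil(42.6 / 0.14) = 305.
Non-print overhead = 305 × 2.3, so 701.5 s.
Altogether 17994.8 + 701.5 = 18696.3 s, i.e. 5.19 hours.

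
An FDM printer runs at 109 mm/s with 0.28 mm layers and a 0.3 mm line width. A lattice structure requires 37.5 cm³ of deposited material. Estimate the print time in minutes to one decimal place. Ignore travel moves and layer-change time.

68.3 minutes

Extrusion cross-section = 0.28 × 0.3 = 0.084 mm².
Path length: 37500 mm³ / 0.084 mm² → 446428.6 mm.
Extrusion time = 446428.6 / 109, so 4095.7 s.
Converting: 4095.7 s = 68.3 minutes.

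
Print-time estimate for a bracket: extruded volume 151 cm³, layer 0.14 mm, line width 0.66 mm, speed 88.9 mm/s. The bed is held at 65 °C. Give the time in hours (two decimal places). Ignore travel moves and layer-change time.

5.11 hours

Extrusion cross-section: 0.14 × 0.66 → 0.0924 mm².
Total extruded path = 151000/0.0924 = 1634199.1 mm.
Extrusion time: 1634199.1 / 88.9 → 18382.4 s.
Converting: 18382.4 s = 5.11 hours.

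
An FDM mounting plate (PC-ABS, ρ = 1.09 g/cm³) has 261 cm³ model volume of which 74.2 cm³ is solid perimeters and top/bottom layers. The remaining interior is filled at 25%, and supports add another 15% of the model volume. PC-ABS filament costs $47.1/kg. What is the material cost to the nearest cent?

$8.22

Infill region: 261 − 74.2 → 186.8 cm³.
Infill deposited = 0.25 × 186.8 = 46.7 cm³.
Support = 0.15 × 261 = 39.15 cm³.
Total extruded: 74.2 + 46.7 + 39.15 → 160.05 cm³.
Mass: 160.05 × 1.09 → 174.4545 g.
Cost = 174.4545 g / 1000 × $47.1/kg = $8.22.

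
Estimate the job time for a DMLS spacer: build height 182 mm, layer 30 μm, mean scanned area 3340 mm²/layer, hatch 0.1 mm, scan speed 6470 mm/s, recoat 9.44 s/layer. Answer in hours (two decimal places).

24.61 hours

Layer count = ceil(182 / 0.03) = 6067.
Per-layer scan distance: 3340 / 0.1 → 33400 mm.
Per-layer scan time = 33400 / 6470, so 5.1623 s.
Time per layer = 5.1623 + 9.44, so 14.6023 s.
Total: 6067 × 14.6023 s = 88592.1541 s → 24.61 hours.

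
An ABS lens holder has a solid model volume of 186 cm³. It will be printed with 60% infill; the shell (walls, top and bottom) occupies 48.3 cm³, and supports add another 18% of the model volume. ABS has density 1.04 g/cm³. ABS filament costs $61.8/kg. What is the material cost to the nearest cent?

Interior volume: 186 − 48.3 → 137.7 cm³.
Infill deposited: 0.60 × 137.7 → 82.62 cm³.
Support = 0.18 × 186 = 33.48 cm³.
Deposited volume = 48.3 + 82.62 + 33.48, so 164.4 cm³.
Mass = 164.4 × 1.04 = 170.976 g.
Cost = 170.976 g / 1000 × $61.8/kg = $10.57.

$10.57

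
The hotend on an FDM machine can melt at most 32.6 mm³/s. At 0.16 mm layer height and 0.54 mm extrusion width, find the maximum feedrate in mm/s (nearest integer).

377 mm/s

Bead cross-section = 0.16 × 0.54 = 0.0864 mm².
v_max = Q/A = 32.6/0.0864 = 377.31 mm/s → 377 mm/s.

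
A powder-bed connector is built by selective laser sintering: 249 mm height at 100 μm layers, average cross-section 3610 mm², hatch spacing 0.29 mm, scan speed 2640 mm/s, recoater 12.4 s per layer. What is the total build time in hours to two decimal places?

11.84 hours

Layers = ⌈249/0.1⌉ = 2490.
Scan path per layer = 3610 / 0.29 = 12448.3 mm.
Scan time per layer: 12448.3 / 2640 → 4.7153 s.
Per-layer time = 4.7153 + 12.4 = 17.1153 s.
2490 layers × 17.1153 s/layer = 42617.097 s, i.e. 11.84 hours.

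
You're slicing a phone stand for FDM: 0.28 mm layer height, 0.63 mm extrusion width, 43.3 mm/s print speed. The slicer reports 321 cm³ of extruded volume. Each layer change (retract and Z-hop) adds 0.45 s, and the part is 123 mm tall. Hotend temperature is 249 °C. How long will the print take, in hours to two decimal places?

11.73 hours

Bead cross-section = 0.28 × 0.63 = 0.1764 mm².
Path length: 321000 mm³ / 0.1764 mm² → 1819727.9 mm.
Time extruding: 1819727.9 / 43.3 → 42026 s.
Number of layers: 123 / 0.28 → 440 (rounded up).
Layer-change overhead = 440 × 0.45 = 198 s.
Total = 42026 + 198 = 42224 s = 11.73 hours.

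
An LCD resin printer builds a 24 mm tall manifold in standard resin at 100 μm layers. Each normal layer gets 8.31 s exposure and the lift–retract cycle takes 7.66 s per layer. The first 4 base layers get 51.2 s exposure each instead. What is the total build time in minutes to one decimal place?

Layer count = ceil(24 / 0.1) = 240.
Bottom layers = 4 × (51.2 + 7.66) = 235.44 s.
Remaining layers = 236 × (8.31 + 7.66) = 3768.92 s.
Sum: 235.44 + 3768.92 = 4004.36 s → 66.7 minutes.

66.7 minutes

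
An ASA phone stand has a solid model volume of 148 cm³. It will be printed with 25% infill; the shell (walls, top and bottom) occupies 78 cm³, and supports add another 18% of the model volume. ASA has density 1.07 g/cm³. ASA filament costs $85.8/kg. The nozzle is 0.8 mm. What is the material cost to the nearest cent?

$11.21

Infill region = 148 − 78 = 70 cm³.
Infill volume: 0.25 × 70 → 17.5 cm³.
Support: 0.18 × 148 → 26.64 cm³.
Total printed volume = 78 + 17.5 + 26.64, so 122.14 cm³.
Mass: 122.14 × 1.07 → 130.6898 g.
Cost = 130.6898 g / 1000 × $85.8/kg = $11.21.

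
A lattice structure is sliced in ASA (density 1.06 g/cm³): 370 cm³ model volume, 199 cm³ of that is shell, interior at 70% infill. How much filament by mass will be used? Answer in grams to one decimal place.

337.8 g

Interior volume = 370 − 199, so 171 cm³.
Deposited infill = 0.70 × 171, so 119.7 cm³.
Total extruded = 199 + 119.7 = 318.7 cm³.
Mass = 318.7 × 1.06 = 337.822 g.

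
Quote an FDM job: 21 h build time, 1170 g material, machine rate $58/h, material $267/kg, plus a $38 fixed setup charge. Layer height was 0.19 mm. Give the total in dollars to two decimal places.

$1568.39

Machine cost: 58 × 21 → $1218.00.
Material charge = 267 × 1170/1000, so $312.39.
Adding setup: 1218.00 + 312.39 + 38 → $1568.39.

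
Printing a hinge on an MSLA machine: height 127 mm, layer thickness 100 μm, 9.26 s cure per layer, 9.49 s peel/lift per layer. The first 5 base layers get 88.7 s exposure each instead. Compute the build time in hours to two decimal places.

6.72 hours

Layer count = ceil(127 / 0.1) = 1270.
Base layers = 5 × (88.7 + 9.49), so 490.95 s.
Normal layers = 1265 × (9.26 + 9.49), so 23718.75 s.
Total = 490.95 + 23718.75 = 24209.7 s = 6.72 hours.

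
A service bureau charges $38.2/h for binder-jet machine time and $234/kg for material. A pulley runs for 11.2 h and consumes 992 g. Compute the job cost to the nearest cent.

$659.97

Time charge = 38.2 × 11.2 = $427.84.
Feedstock cost: 234 × 992/1000 → $232.128.
Total = 427.84 + 232.128 = 659.968 ≈ $659.97.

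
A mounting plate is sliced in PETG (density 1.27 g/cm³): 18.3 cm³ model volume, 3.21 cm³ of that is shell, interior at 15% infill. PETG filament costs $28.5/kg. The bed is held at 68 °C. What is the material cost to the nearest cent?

$0.20

Volume inside the shell: 18.3 − 3.21 → 15.09 cm³.
Infill deposited: 0.15 × 15.09 → 2.2635 cm³.
Total extruded: 3.21 + 2.2635 → 5.4735 cm³.
Mass: 5.4735 × 1.27 → 6.951345 g.
At $28.5/kg: 6.951345/1000 × 28.5 = $0.20.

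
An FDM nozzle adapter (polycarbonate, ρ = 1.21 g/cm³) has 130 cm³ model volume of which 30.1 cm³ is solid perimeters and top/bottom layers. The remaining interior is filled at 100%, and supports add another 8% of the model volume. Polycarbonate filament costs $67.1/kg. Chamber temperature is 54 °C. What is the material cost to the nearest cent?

Interior volume: 130 − 30.1 → 99.9 cm³.
Infill deposited = 1.00 × 99.9 = 99.9 cm³.
Support = 0.08 × 130 = 10.4 cm³.
Total printed volume = 30.1 + 99.9 + 10.4, so 140.4 cm³.
Mass = 140.4 × 1.21, so 169.884 g.
Cost = 169.884 g / 1000 × $67.1/kg = $11.40.

$11.40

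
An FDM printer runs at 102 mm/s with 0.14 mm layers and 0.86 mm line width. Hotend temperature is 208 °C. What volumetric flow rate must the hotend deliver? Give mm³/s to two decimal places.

12.28

Bead cross-section: 0.14 × 0.86 → 0.1204 mm².
Q = v·A = 102 × 0.1204 = 12.28 mm³/s.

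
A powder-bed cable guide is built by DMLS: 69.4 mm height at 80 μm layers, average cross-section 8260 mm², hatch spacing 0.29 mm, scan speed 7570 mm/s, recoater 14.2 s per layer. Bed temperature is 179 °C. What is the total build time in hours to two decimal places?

4.33 hours

Layer count = ceil(69.4 / 0.08) = 868.
Hatch length per layer = 8260 / 0.29 = 28482.8 mm.
Per-layer scan time = 28482.8 / 7570, so 3.7626 s.
Layer cycle = 3.7626 + 14.2, so 17.9626 s.
Build time = 868 × 17.9626 = 15591.5368 s = 4.33 hours.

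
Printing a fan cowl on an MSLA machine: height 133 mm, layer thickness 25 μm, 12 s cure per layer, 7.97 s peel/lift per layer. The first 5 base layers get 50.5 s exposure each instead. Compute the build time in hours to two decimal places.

Layer count = ceil(133 / 0.025) = 5320.
Base layers: 5 × (50.5 + 7.97) → 292.35 s.
Remaining layers: 5315 × (12 + 7.97) → 106140.55 s.
Total = 292.35 + 106140.55 = 106432.9 s = 29.56 hours.

29.56 hours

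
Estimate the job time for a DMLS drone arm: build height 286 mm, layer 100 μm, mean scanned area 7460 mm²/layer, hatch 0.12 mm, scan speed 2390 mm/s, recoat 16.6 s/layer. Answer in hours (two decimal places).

Layers = ⌈286/0.1⌉ = 2860.
Scan path per layer = 7460 / 0.12 = 62166.7 mm.
Per-layer scan time: 62166.7 / 2390 → 26.0112 s.
Layer cycle: 26.0112 + 16.6 → 42.6112 s.
2860 layers × 42.6112 s/layer = 121868.032 s, i.e. 33.85 hours.

33.85 hours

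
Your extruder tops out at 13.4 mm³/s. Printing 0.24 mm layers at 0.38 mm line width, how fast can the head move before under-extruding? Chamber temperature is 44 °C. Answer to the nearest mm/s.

147 mm/s

Bead cross-section: 0.24 × 0.38 → 0.0912 mm².
v_max = Q/A = 13.4/0.0912 = 146.93 mm/s → 147 mm/s.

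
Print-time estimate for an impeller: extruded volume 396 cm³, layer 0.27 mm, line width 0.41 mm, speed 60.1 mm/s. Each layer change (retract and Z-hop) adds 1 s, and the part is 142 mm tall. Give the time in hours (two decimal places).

16.68 hours

Extrusion cross-section = 0.27 × 0.41 = 0.1107 mm².
Toolpath length = 396 cm³ / 0.1107 mm² = 396000 / 0.1107 = 3577235.8 mm.
Time extruding: 3577235.8 / 60.1 → 59521.4 s.
Number of layers: 142 / 0.27 → 526 (rounded up).
Non-print overhead = 526 × 1 = 526 s.
Altogether 59521.4 + 526 = 60047.4 s, i.e. 16.68 hours.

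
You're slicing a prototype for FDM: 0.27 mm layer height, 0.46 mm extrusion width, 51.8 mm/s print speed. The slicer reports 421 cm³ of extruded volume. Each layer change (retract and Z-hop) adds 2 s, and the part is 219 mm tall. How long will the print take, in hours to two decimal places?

18.63 hours

Line area: 0.27 × 0.46 → 0.1242 mm².
Toolpath length = 421 cm³ / 0.1242 mm² = 421000 / 0.1242 = 3389694 mm.
Extrusion time = 3389694 / 51.8, so 65438.1 s.
Layers = ⌈219/0.27⌉ = 812.
Z-hop total: 812 × 2 → 1624 s.
Altogether 65438.1 + 1624 = 67062.1 s, i.e. 18.63 hours.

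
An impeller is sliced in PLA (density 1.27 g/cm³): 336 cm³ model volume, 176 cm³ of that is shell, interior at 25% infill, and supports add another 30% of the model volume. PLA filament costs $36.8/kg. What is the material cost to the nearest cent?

Interior volume: 336 − 176 → 160 cm³.
Infill volume: 0.25 × 160 → 40 cm³.
Support = 0.30 × 336, so 100.8 cm³.
Total extruded: 176 + 40 + 100.8 → 316.8 cm³.
Mass = 316.8 × 1.27, so 402.336 g.
At $36.8/kg: 402.336/1000 × 36.8 = $14.81.

$14.81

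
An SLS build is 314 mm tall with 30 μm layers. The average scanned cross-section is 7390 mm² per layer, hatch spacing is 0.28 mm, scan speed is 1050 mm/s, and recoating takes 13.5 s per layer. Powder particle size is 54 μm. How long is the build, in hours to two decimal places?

Number of layers: 314 / 0.03 → 10467 (rounded up).
Hatch length per layer = 7390 / 0.28, so 26392.9 mm.
Per-layer scan time = 26392.9 / 1050 = 25.1361 s.
Time per layer = 25.1361 + 13.5, so 38.6361 s.
Total: 10467 × 38.6361 s = 404404.0587 s → 112.33 hours.

112.33 hours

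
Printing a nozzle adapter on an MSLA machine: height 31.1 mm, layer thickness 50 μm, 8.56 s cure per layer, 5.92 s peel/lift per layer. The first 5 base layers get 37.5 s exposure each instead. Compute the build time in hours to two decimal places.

Number of layers: 31.1 / 0.05 → 622 (rounded up).
Burn-in layers: 5 × (37.5 + 5.92) → 217.1 s.
Remaining layers = 617 × (8.56 + 5.92), so 8934.16 s.
Sum: 217.1 + 8934.16 = 9151.26 s → 2.54 hours.

2.54 hours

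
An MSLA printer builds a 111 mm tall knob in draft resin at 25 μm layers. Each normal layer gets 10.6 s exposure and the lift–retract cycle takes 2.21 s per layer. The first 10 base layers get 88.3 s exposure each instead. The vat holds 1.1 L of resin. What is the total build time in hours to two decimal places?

16.01 hours

Layer count = ceil(111 / 0.025) = 4440.
Burn-in layers: 10 × (88.3 + 2.21) → 905.1 s.
Regular layers = 4430 × (10.6 + 2.21) = 56748.3 s.
Sum: 905.1 + 56748.3 = 57653.4 s → 16.01 hours.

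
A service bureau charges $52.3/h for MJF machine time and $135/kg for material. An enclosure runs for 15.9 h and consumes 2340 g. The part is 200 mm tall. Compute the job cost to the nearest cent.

$1147.47

Machine cost: 52.3 × 15.9 → $831.57.
Material cost: 135 × 2340/1000 → $315.90.
Total = 831.57 + 315.90 = $1147.47.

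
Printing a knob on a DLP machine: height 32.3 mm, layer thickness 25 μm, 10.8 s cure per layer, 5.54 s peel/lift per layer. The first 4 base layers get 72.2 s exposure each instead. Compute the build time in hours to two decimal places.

Layers = ⌈32.3/0.025⌉ = 1292.
Bottom layers: 4 × (72.2 + 5.54) → 310.96 s.
Regular layers = 1288 × (10.8 + 5.54) = 21045.92 s.
Total = 310.96 + 21045.92 = 21356.88 s = 5.93 hours.

5.93 hours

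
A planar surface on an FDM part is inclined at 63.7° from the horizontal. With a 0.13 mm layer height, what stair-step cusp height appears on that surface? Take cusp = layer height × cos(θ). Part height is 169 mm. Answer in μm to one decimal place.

57.6 μm

h_c = t·cos θ = 0.13 × 0.4431 = 0.057603 mm (57.6 μm).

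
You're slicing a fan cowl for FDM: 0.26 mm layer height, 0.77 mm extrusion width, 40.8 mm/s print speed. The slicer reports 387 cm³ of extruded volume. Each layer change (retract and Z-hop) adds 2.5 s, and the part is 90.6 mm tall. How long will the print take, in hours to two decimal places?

13.40 hours

Extrusion cross-section = 0.26 × 0.77 = 0.2002 mm².
Total extruded path = 387000/0.2002 = 1933066.9 mm.
Extrusion time: 1933066.9 / 40.8 → 47379.1 s.
Layers = ⌈90.6/0.26⌉ = 349.
Z-hop total: 349 × 2.5 → 872.5 s.
Total = 47379.1 + 872.5 = 48251.6 s = 13.40 hours.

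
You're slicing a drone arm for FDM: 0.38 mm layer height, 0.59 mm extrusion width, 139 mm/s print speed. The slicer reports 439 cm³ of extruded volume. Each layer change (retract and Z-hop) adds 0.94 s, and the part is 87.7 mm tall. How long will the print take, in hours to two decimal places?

Bead cross-section = 0.38 × 0.59 = 0.2242 mm².
Path length: 439000 mm³ / 0.2242 mm² → 1958073.1 mm.
Print-move time = 1958073.1 / 139 = 14086.9 s.
Layers = ⌈87.7/0.38⌉ = 231.
Non-print overhead: 231 × 0.94 → 217.14 s.
Altogether 14086.9 + 217.14 = 14304.04 s, i.e. 3.97 hours.

3.97 hours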